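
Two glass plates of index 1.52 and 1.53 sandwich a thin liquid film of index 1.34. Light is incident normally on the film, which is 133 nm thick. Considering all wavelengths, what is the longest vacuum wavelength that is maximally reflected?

Top surface (1.52 → 1.34): reflection off a lower-index medium gives no phase shift.
Ray reflecting at the bottom interface goes from n = 1.34 toward n = 1.53: a half-wave phase shift.
Net: one phase inversion between the two reflected rays.
With one net inversion, constructive interference in reflection requires 2 n t = (m + ½) λ.
λ = 2 n t / (m + ½). The longest wavelength is m = 0: λ = 2 × 1.34 × 133 / 0.500 = 713 nm.

713 nm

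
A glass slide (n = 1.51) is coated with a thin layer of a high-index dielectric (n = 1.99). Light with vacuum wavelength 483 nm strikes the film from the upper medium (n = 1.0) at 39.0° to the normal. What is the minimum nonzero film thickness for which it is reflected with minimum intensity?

Top surface (1.0 → 1.99): reflection off a higher-index medium gives a half-wave phase shift.
Ray reflecting at the bottom interface goes from n = 1.99 toward n = 1.51: no phase shift.
Net: one phase inversion between the two reflected rays.
For dark reflection here: 2 n t cos θ_r = m λ.
Snell's law: 1.0 sin 39.0° = 1.99 sin θ_r → sin θ_r = 0.316, cos θ_r = 0.949.
Minimum nonzero at m = 1: t = λ / (2 n cos θ_r) = 483 / (2 × 1.99 × 0.949) = 128 nm.

128 nm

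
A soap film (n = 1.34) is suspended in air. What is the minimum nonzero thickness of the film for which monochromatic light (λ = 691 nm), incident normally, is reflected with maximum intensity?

129 nm

At the upper boundary (n = 1.0 to n = 1.34) the reflected ray undergoes a half-wave phase shift.
Bottom surface (1.34 → 1.0): reflection off a lower-index medium gives no phase shift.
Exactly one π shift → a net half-wave offset.
So the condition for constructive reflection is 2 n t = (m + ½) λ.
Minimum at m = 0: t = λ / (4 n) = 691 / (4 × 1.34) = 129 nm.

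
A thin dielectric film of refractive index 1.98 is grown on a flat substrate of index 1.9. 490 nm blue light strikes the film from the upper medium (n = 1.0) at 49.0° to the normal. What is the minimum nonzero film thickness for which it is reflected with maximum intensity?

Ray reflecting at the top interface goes from n = 1.0 toward n = 1.98: a half-wave phase shift.
Ray reflecting at the bottom interface goes from n = 1.98 toward n = 1.9: no phase shift.
Net: one phase inversion between the two reflected rays.
With one net inversion, constructive interference in reflection requires 2 n t cos θ_r = (m + ½) λ.
Snell's law: 1.0 sin 49.0° = 1.98 sin θ_r → sin θ_r = 0.381, cos θ_r = 0.925.
Minimum at m = 0: t = λ / (4 n cos θ_r) = 490 / (4 × 1.98 × 0.925) = 66.9 nm.

66.9 nm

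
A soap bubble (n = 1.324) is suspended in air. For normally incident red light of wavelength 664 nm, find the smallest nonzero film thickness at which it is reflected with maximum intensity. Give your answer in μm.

Top surface (1.0 → 1.324): reflection off a higher-index medium gives a half-wave phase shift.
At the lower boundary (n = 1.324 to n = 1.0) the reflected ray undergoes no phase shift.
The two reflections differ by half a wavelength.
With one net inversion, constructive interference in reflection requires 2 n t = (m + ½) λ.
Minimum at m = 0: t = λ / (4 n) = 664 / (4 × 1.324) = 125 nm.

0.125 μm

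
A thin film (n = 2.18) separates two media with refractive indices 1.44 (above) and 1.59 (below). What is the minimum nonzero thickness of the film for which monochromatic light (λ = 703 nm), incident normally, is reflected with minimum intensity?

161 nm

Ray reflecting at the top interface goes from n = 1.44 toward n = 2.18: a half-wave phase shift.
At the lower boundary (n = 2.18 to n = 1.59) the reflected ray undergoes no phase shift.
The two reflections differ by half a wavelength.
With one net inversion, destructive interference in reflection requires 2 n t = m λ.
Minimum nonzero at m = 1: t = λ / (2 n) = 703 / (2 × 2.18) = 161 nm.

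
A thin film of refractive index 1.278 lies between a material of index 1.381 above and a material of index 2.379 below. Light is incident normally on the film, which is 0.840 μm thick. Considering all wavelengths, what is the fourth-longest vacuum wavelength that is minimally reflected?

Top surface (1.381 → 1.278): reflection off a lower-index medium gives no phase shift.
At the lower boundary (n = 1.278 to n = 2.379) the reflected ray undergoes a half-wave phase shift.
The two reflections differ by half a wavelength.
With one net inversion, destructive interference in reflection requires 2 n t = m λ.
λ = 2 n t / m. The fourth-longest wavelength is m = 4: λ = 2 × 1.278 × 840 / 4.00 = 537 nm.

537 nm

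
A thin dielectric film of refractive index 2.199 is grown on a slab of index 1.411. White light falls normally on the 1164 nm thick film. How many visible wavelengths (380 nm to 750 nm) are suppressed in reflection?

Top surface (1.0 → 2.199): reflection off a higher-index medium gives a half-wave phase shift.
At the lower boundary (n = 2.199 to n = 1.411) the reflected ray undergoes no phase shift.
The two reflections differ by half a wavelength.
So the condition for destructive reflection is 2 n t = m λ.
λ = 2 n t / m = 5119 / m nm.
m=6: 853 nm (IR); m=7: 731 nm (visible); m=8: 640 nm (visible); m=9: 569 nm (visible); m=10: 512 nm (visible); m=11: 465 nm (visible); m=12: 427 nm (visible); m=13: 394 nm (visible); m=14: 366 nm (UV).

7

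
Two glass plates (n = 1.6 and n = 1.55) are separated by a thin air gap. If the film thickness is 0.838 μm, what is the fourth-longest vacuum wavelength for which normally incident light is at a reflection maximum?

479 nm

Top surface (1.6 → 1.0): reflection off a lower-index medium gives no phase shift.
Bottom surface (1.0 → 1.55): reflection off a higher-index medium gives a half-wave phase shift.
Net: one phase inversion between the two reflected rays.
For strong reflection here: 2 n t = (m + ½) λ.
λ = 2 n t / (m + ½). The fourth-longest wavelength is m = 3: λ = 2 × 1.0 × 838 / 3.50 = 479 nm.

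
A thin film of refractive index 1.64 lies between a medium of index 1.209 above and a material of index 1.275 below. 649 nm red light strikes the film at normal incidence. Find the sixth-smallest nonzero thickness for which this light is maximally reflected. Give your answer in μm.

Top surface (1.209 → 1.64): reflection off a higher-index medium gives a half-wave phase shift.
At the lower boundary (n = 1.64 to n = 1.275) the reflected ray undergoes no phase shift.
Exactly one π shift → a net half-wave offset.
So the condition for constructive reflection is 2 n t = (m + ½) λ.
The sixth-smallest nonzero thickness corresponds to m = 5: t = (m + ½) λ / (2 n) = 5.50 × 649 / (2 × 1.64) = 1088 nm.

1.09 μm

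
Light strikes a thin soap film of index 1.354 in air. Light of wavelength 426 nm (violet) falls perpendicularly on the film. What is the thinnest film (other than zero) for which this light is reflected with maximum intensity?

78.7 nm

Ray reflecting at the top interface goes from n = 1.0 toward n = 1.354: a half-wave phase shift.
Bottom surface (1.354 → 1.0): reflection off a lower-index medium gives no phase shift.
Net: one phase inversion between the two reflected rays.
With one net inversion, constructive interference in reflection requires 2 n t = (m + ½) λ.
Minimum at m = 0: t = λ / (4 n) = 426 / (4 × 1.354) = 78.7 nm.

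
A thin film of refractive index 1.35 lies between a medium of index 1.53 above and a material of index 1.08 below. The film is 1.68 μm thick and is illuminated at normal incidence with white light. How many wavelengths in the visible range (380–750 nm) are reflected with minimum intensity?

6

Top surface (1.53 → 1.35): reflection off a lower-index medium gives no phase shift.
Ray reflecting at the bottom interface goes from n = 1.35 toward n = 1.08: no phase shift.
The two reflections carry the same phase change, so no net offset.
So the condition for destructive reflection is 2 n t = (m + ½) λ.
λ = 2 n t / (m + ½) = 4536 / (m + ½) nm.
m=5: 825 nm (IR); m=6: 698 nm (visible); m=7: 605 nm (visible); m=8: 534 nm (visible); m=9: 477 nm (visible); m=10: 432 nm (visible); m=11: 394 nm (visible); m=12: 363 nm (UV).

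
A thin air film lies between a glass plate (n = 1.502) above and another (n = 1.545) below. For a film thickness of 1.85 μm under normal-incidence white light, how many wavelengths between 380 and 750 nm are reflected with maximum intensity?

5

Top surface (1.502 → 1.0): reflection off a lower-index medium gives no phase shift.
Bottom surface (1.0 → 1.545): reflection off a higher-index medium gives a half-wave phase shift.
Net: one phase inversion between the two reflected rays.
For strong reflection here: 2 n t = (m + ½) λ.
λ = 2 n t / (m + ½) = 3700 / (m + ½) nm.
m=4: 822 nm (IR); m=5: 673 nm (visible); m=6: 569 nm (visible); m=7: 493 nm (visible); m=8: 435 nm (visible); m=9: 389 nm (visible); m=10: 352 nm (UV).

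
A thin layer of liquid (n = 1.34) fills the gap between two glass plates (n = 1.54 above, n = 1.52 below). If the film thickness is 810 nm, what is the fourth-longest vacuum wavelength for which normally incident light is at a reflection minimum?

543 nm

Ray reflecting at the top interface goes from n = 1.54 toward n = 1.34: no phase shift.
Bottom surface (1.34 → 1.52): reflection off a higher-index medium gives a half-wave phase shift.
Net: one phase inversion between the two reflected rays.
So the condition for destructive reflection is 2 n t = m λ.
λ = 2 n t / m. The fourth-longest wavelength is m = 4: λ = 2 × 1.34 × 810 / 4.00 = 543 nm.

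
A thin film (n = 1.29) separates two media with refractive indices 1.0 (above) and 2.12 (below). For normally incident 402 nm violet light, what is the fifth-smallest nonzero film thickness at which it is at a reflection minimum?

At the upper boundary (n = 1.0 to n = 1.29) the reflected ray undergoes a half-wave phase shift.
Ray reflecting at the bottom interface goes from n = 1.29 toward n = 2.12: a half-wave phase shift.
The two reflections carry the same phase change, so no net offset.
So the condition for destructive reflection is 2 n t = (m + ½) λ.
The fifth-smallest nonzero thickness corresponds to m = 4: t = (m + ½) λ / (2 n) = 4.50 × 402 / (2 × 1.29) = 701 nm.

701 nm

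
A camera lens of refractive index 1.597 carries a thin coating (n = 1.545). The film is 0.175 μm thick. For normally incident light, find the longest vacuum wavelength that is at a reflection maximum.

541 nm

Ray reflecting at the top interface goes from n = 1.0 toward n = 1.545: a half-wave phase shift.
Ray reflecting at the bottom interface goes from n = 1.545 toward n = 1.597: a half-wave phase shift.
The two reflections carry the same phase change, so no net offset.
For maximum reflection here: 2 n t = m λ.
λ = 2 n t / m. The longest wavelength is m = 1: λ = 2 × 1.545 × 175 / 1.00 = 541 nm.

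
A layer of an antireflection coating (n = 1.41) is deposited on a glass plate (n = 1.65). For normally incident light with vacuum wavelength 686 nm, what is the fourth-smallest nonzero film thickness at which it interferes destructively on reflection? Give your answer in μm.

0.851 μm

Ray reflecting at the top interface goes from n = 1.0 toward n = 1.41: a half-wave phase shift.
Ray reflecting at the bottom interface goes from n = 1.41 toward n = 1.65: a half-wave phase shift.
The two reflections carry the same phase change, so no net offset.
So the condition for destructive reflection is 2 n t = (m + ½) λ.
The fourth-smallest nonzero thickness corresponds to m = 3: t = (m + ½) λ / (2 n) = 3.50 × 686 / (2 × 1.41) = 851 nm.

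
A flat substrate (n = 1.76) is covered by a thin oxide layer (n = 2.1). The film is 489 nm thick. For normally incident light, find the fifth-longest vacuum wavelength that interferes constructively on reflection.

At the upper boundary (n = 1.0 to n = 2.1) the reflected ray undergoes a half-wave phase shift.
Bottom surface (2.1 → 1.76): reflection off a lower-index medium gives no phase shift.
The two reflections differ by half a wavelength.
With one net inversion, constructive interference in reflection requires 2 n t = (m + ½) λ.
λ = 2 n t / (m + ½). The fifth-longest wavelength is m = 4: λ = 2 × 2.1 × 489 / 4.50 = 456 nm.

456 nm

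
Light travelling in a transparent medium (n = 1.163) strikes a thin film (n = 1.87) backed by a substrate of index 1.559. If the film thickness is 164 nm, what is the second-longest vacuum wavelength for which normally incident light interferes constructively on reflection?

409 nm

Ray reflecting at the top interface goes from n = 1.163 toward n = 1.87: a half-wave phase shift.
Ray reflecting at the bottom interface goes from n = 1.87 toward n = 1.559: no phase shift.
Exactly one π shift → a net half-wave offset.
For strong reflection here: 2 n t = (m + ½) λ.
λ = 2 n t / (m + ½). The second-longest wavelength is m = 1: λ = 2 × 1.87 × 164 / 1.50 = 409 nm.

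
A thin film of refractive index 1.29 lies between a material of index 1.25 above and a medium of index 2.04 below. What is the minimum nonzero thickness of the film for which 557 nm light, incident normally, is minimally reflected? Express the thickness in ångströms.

Top surface (1.25 → 1.29): reflection off a higher-index medium gives a half-wave phase shift.
Bottom surface (1.29 → 2.04): reflection off a higher-index medium gives a half-wave phase shift.
The two reflections carry the same phase change, so no net offset.
With no net inversion, destructive interference in reflection requires 2 n t = (m + ½) λ.
Minimum at m = 0: t = λ / (4 n) = 557 / (4 × 1.29) = 108 nm.

1079 Å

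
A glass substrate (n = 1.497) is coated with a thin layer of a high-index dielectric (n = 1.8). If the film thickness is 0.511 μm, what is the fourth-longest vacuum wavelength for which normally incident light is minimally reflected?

At the upper boundary (n = 1.0 to n = 1.8) the reflected ray undergoes a half-wave phase shift.
Ray reflecting at the bottom interface goes from n = 1.8 toward n = 1.497: no phase shift.
Net: one phase inversion between the two reflected rays.
With one net inversion, destructive interference in reflection requires 2 n t = m λ.
λ = 2 n t / m. The fourth-longest wavelength is m = 4: λ = 2 × 1.8 × 511 / 4.00 = 460 nm.

460 nm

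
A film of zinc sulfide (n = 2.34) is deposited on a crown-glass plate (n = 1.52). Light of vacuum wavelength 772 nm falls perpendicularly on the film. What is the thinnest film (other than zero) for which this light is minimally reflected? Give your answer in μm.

Ray reflecting at the top interface goes from n = 1.0 toward n = 2.34: a half-wave phase shift.
At the lower boundary (n = 2.34 to n = 1.52) the reflected ray undergoes no phase shift.
Net: one phase inversion between the two reflected rays.
So the condition for destructive reflection is 2 n t = m λ.
Minimum nonzero at m = 1: t = λ / (2 n) = 772 / (2 × 2.34) = 165 nm.

0.165 μm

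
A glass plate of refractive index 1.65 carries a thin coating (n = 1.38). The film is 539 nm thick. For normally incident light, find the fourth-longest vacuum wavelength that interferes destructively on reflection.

At the upper boundary (n = 1.0 to n = 1.38) the reflected ray undergoes a half-wave phase shift.
Bottom surface (1.38 → 1.65): reflection off a higher-index medium gives a half-wave phase shift.
Zero or two π shifts → no net half-wave offset.
So the condition for destructive reflection is 2 n t = (m + ½) λ.
λ = 2 n t / (m + ½). The fourth-longest wavelength is m = 3: λ = 2 × 1.38 × 539 / 3.50 = 425 nm.

425 nm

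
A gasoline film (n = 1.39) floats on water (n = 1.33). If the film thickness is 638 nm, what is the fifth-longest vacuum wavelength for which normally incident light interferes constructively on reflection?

394 nm

At the upper boundary (n = 1.0 to n = 1.39) the reflected ray undergoes a half-wave phase shift.
At the lower boundary (n = 1.39 to n = 1.33) the reflected ray undergoes no phase shift.
Exactly one π shift → a net half-wave offset.
With one net inversion, constructive interference in reflection requires 2 n t = (m + ½) λ.
λ = 2 n t / (m + ½). The fifth-longest wavelength is m = 4: λ = 2 × 1.39 × 638 / 4.50 = 394 nm.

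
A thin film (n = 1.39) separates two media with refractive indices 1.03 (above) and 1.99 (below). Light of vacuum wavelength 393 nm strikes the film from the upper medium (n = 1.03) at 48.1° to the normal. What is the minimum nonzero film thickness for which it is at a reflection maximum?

169 nm

At the upper boundary (n = 1.03 to n = 1.39) the reflected ray undergoes a half-wave phase shift.
At the lower boundary (n = 1.39 to n = 1.99) the reflected ray undergoes a half-wave phase shift.
The two reflections carry the same phase change, so no net offset.
So the condition for constructive reflection is 2 n t cos θ_r = m λ.
Snell's law: 1.03 sin 48.1° = 1.39 sin θ_r → sin θ_r = 0.552, cos θ_r = 0.834.
Minimum nonzero at m = 1: t = λ / (2 n cos θ_r) = 393 / (2 × 1.39 × 0.834) = 169 nm.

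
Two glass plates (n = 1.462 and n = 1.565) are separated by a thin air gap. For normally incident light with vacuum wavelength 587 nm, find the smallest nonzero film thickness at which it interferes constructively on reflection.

147 nm

At the upper boundary (n = 1.462 to n = 1.0) the reflected ray undergoes no phase shift.
Bottom surface (1.0 → 1.565): reflection off a higher-index medium gives a half-wave phase shift.
Exactly one π shift → a net half-wave offset.
For strong reflection here: 2 n t = (m + ½) λ.
Minimum at m = 0: t = λ / (4 n) = 587 / (4 × 1.0) = 147 nm.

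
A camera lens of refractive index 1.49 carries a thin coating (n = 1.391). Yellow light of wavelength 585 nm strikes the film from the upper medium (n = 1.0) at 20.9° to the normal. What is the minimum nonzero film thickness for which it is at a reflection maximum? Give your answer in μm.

0.218 μm

Ray reflecting at the top interface goes from n = 1.0 toward n = 1.391: a half-wave phase shift.
Ray reflecting at the bottom interface goes from n = 1.391 toward n = 1.49: a half-wave phase shift.
Net: no relative phase inversion (both shifts match).
So the condition for constructive reflection is 2 n t cos θ_r = m λ.
Snell's law: 1.0 sin 20.9° = 1.391 sin θ_r → sin θ_r = 0.256, cos θ_r = 0.967.
Minimum nonzero at m = 1: t = λ / (2 n cos θ_r) = 585 / (2 × 1.391 × 0.967) = 218 nm.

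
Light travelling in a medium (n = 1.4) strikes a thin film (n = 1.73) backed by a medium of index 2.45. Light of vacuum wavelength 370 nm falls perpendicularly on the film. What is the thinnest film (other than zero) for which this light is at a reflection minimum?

Ray reflecting at the top interface goes from n = 1.4 toward n = 1.73: a half-wave phase shift.
At the lower boundary (n = 1.73 to n = 2.45) the reflected ray undergoes a half-wave phase shift.
Net: no relative phase inversion (both shifts match).
For dark reflection here: 2 n t = (m + ½) λ.
Minimum at m = 0: t = λ / (4 n) = 370 / (4 × 1.73) = 53.5 nm.

53.5 nm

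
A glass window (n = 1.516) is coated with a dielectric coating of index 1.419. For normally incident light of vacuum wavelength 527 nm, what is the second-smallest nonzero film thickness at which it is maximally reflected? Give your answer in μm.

At the upper boundary (n = 1.0 to n = 1.419) the reflected ray undergoes a half-wave phase shift.
Bottom surface (1.419 → 1.516): reflection off a higher-index medium gives a half-wave phase shift.
The two reflections carry the same phase change, so no net offset.
With no net inversion, constructive interference in reflection requires 2 n t = m λ.
The second-smallest nonzero thickness corresponds to m = 2: t = m λ / (2 n) = 2.00 × 527 / (2 × 1.419) = 371 nm.

0.371 μm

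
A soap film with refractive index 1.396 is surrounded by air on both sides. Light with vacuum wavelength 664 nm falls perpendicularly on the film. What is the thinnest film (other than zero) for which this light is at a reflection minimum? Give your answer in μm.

0.238 μm

Top surface (1.0 → 1.396): reflection off a higher-index medium gives a half-wave phase shift.
Bottom surface (1.396 → 1.0): reflection off a lower-index medium gives no phase shift.
The two reflections differ by half a wavelength.
So the condition for destructive reflection is 2 n t = m λ.
Minimum nonzero at m = 1: t = λ / (2 n) = 664 / (2 × 1.396) = 238 nm.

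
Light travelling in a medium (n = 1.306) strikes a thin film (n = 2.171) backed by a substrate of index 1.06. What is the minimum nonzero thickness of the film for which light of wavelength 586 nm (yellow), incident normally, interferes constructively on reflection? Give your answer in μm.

0.0675 μm

At the upper boundary (n = 1.306 to n = 2.171) the reflected ray undergoes a half-wave phase shift.
At the lower boundary (n = 2.171 to n = 1.06) the reflected ray undergoes no phase shift.
The two reflections differ by half a wavelength.
For strong reflection here: 2 n t = (m + ½) λ.
Minimum at m = 0: t = λ / (4 n) = 586 / (4 × 2.171) = 67.5 nm.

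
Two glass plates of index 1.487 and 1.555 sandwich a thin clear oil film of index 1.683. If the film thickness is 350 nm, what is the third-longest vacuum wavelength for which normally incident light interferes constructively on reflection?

Top surface (1.487 → 1.683): reflection off a higher-index medium gives a half-wave phase shift.
Bottom surface (1.683 → 1.555): reflection off a lower-index medium gives no phase shift.
The two reflections differ by half a wavelength.
So the condition for constructive reflection is 2 n t = (m + ½) λ.
λ = 2 n t / (m + ½). The third-longest wavelength is m = 2: λ = 2 × 1.683 × 350 / 2.50 = 471 nm.

471 nm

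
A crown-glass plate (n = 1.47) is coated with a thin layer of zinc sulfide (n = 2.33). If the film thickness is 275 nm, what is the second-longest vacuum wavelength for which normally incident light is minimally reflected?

641 nm

At the upper boundary (n = 1.0 to n = 2.33) the reflected ray undergoes a half-wave phase shift.
At the lower boundary (n = 2.33 to n = 1.47) the reflected ray undergoes no phase shift.
Net: one phase inversion between the two reflected rays.
For minimum reflection here: 2 n t = m λ.
λ = 2 n t / m. The second-longest wavelength is m = 2: λ = 2 × 2.33 × 275 / 2.00 = 641 nm.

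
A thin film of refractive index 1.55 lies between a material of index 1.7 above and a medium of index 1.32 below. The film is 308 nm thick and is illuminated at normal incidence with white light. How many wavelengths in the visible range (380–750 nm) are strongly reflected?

1

Top surface (1.7 → 1.55): reflection off a lower-index medium gives no phase shift.
Bottom surface (1.55 → 1.32): reflection off a lower-index medium gives no phase shift.
Zero or two π shifts → no net half-wave offset.
With no net inversion, constructive interference in reflection requires 2 n t = m λ.
λ = 2 n t / m = 955 / m nm.
m=1: 955 nm (IR); m=2: 477 nm (visible); m=3: 318 nm (UV).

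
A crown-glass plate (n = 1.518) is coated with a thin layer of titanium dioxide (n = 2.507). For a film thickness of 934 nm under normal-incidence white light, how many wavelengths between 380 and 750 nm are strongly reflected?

Ray reflecting at the top interface goes from n = 1.0 toward n = 2.507: a half-wave phase shift.
Ray reflecting at the bottom interface goes from n = 2.507 toward n = 1.518: no phase shift.
Net: one phase inversion between the two reflected rays.
So the condition for constructive reflection is 2 n t = (m + ½) λ.
λ = 2 n t / (m + ½) = 4683 / (m + ½) nm.
m=5: 851 nm (IR); m=6: 720 nm (visible); m=7: 624 nm (visible); m=8: 551 nm (visible); m=9: 493 nm (visible); m=10: 446 nm (visible); m=11: 407 nm (visible); m=12: 375 nm (UV).

6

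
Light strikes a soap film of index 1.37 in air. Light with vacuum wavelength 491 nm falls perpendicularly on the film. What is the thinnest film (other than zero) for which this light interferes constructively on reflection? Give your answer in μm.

0.0896 μm

Ray reflecting at the top interface goes from n = 1.0 toward n = 1.37: a half-wave phase shift.
At the lower boundary (n = 1.37 to n = 1.0) the reflected ray undergoes no phase shift.
The two reflections differ by half a wavelength.
So the condition for constructive reflection is 2 n t = (m + ½) λ.
Minimum at m = 0: t = λ / (4 n) = 491 / (4 × 1.37) = 89.6 nm.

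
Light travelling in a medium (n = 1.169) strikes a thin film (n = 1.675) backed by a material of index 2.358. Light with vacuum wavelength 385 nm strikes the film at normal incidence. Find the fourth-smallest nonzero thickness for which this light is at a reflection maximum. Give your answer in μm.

0.460 μm

Top surface (1.169 → 1.675): reflection off a higher-index medium gives a half-wave phase shift.
Ray reflecting at the bottom interface goes from n = 1.675 toward n = 2.358: a half-wave phase shift.
The two reflections carry the same phase change, so no net offset.
With no net inversion, constructive interference in reflection requires 2 n t = m λ.
The fourth-smallest nonzero thickness corresponds to m = 4: t = m λ / (2 n) = 4.00 × 385 / (2 × 1.675) = 460 nm.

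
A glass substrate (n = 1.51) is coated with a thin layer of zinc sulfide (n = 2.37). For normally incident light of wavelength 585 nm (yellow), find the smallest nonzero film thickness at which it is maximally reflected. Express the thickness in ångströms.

617 Å

Ray reflecting at the top interface goes from n = 1.0 toward n = 2.37: a half-wave phase shift.
At the lower boundary (n = 2.37 to n = 1.51) the reflected ray undergoes no phase shift.
Net: one phase inversion between the two reflected rays.
With one net inversion, constructive interference in reflection requires 2 n t = (m + ½) λ.
Minimum at m = 0: t = λ / (4 n) = 585 / (4 × 2.37) = 61.7 nm.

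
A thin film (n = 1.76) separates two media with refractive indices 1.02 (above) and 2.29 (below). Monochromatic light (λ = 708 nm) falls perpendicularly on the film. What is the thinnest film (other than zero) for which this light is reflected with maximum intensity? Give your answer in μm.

0.201 μm

At the upper boundary (n = 1.02 to n = 1.76) the reflected ray undergoes a half-wave phase shift.
At the lower boundary (n = 1.76 to n = 2.29) the reflected ray undergoes a half-wave phase shift.
Net: no relative phase inversion (both shifts match).
For strong reflection here: 2 n t = m λ.
Minimum nonzero at m = 1: t = λ / (2 n) = 708 / (2 × 1.76) = 201 nm.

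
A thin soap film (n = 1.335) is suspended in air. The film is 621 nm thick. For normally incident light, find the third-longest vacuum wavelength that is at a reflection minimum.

553 nm

Ray reflecting at the top interface goes from n = 1.0 toward n = 1.335: a half-wave phase shift.
Bottom surface (1.335 → 1.0): reflection off a lower-index medium gives no phase shift.
Exactly one π shift → a net half-wave offset.
So the condition for destructive reflection is 2 n t = m λ.
λ = 2 n t / m. The third-longest wavelength is m = 3: λ = 2 × 1.335 × 621 / 3.00 = 553 nm.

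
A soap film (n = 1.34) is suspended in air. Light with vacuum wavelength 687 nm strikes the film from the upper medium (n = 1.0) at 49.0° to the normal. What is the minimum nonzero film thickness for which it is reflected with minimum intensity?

At the upper boundary (n = 1.0 to n = 1.34) the reflected ray undergoes a half-wave phase shift.
Bottom surface (1.34 → 1.0): reflection off a lower-index medium gives no phase shift.
The two reflections differ by half a wavelength.
For minimum reflection here: 2 n t cos θ_r = m λ.
Snell's law: 1.0 sin 49.0° = 1.34 sin θ_r → sin θ_r = 0.563, cos θ_r = 0.826.
Minimum nonzero at m = 1: t = λ / (2 n cos θ_r) = 687 / (2 × 1.34 × 0.826) = 310 nm.

310 nm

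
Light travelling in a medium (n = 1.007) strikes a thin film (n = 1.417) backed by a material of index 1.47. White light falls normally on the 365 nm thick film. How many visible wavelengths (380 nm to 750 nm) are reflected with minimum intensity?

Ray reflecting at the top interface goes from n = 1.007 toward n = 1.417: a half-wave phase shift.
At the lower boundary (n = 1.417 to n = 1.47) the reflected ray undergoes a half-wave phase shift.
Net: no relative phase inversion (both shifts match).
So the condition for destructive reflection is 2 n t = (m + ½) λ.
λ = 2 n t / (m + ½) = 1034 / (m + ½) nm.
m=0: 2069 nm (IR); m=1: 690 nm (visible); m=2: 414 nm (visible); m=3: 296 nm (UV).

2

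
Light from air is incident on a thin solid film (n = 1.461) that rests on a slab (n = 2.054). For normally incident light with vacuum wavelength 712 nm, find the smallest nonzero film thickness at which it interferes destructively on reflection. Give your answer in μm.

0.122 μm

At the upper boundary (n = 1.0 to n = 1.461) the reflected ray undergoes a half-wave phase shift.
At the lower boundary (n = 1.461 to n = 2.054) the reflected ray undergoes a half-wave phase shift.
The two reflections carry the same phase change, so no net offset.
For weak reflection here: 2 n t = (m + ½) λ.
Minimum at m = 0: t = λ / (4 n) = 712 / (4 × 1.461) = 122 nm.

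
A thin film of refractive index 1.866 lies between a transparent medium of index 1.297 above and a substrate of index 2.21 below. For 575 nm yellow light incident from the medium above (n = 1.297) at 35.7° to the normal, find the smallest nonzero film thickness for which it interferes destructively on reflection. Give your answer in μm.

0.0843 μm

At the upper boundary (n = 1.297 to n = 1.866) the reflected ray undergoes a half-wave phase shift.
Ray reflecting at the bottom interface goes from n = 1.866 toward n = 2.21: a half-wave phase shift.
Zero or two π shifts → no net half-wave offset.
So the condition for destructive reflection is 2 n t cos θ_r = (m + ½) λ.
Snell's law: 1.297 sin 35.7° = 1.866 sin θ_r → sin θ_r = 0.406, cos θ_r = 0.914.
Minimum at m = 0: t = λ / (4 n cos θ_r) = 575 / (4 × 1.866 × 0.914) = 84.3 nm.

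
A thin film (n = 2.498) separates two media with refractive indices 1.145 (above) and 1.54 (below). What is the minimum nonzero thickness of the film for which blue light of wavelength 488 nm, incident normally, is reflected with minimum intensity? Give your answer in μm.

0.0977 μm

At the upper boundary (n = 1.145 to n = 2.498) the reflected ray undergoes a half-wave phase shift.
Bottom surface (2.498 → 1.54): reflection off a lower-index medium gives no phase shift.
Exactly one π shift → a net half-wave offset.
For weak reflection here: 2 n t = m λ.
Minimum nonzero at m = 1: t = λ / (2 n) = 488 / (2 × 2.498) = 97.7 nm.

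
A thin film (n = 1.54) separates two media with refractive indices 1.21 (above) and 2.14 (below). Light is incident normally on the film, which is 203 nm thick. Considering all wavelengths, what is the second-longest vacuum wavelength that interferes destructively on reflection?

417 nm

Top surface (1.21 → 1.54): reflection off a higher-index medium gives a half-wave phase shift.
Ray reflecting at the bottom interface goes from n = 1.54 toward n = 2.14: a half-wave phase shift.
Net: no relative phase inversion (both shifts match).
So the condition for destructive reflection is 2 n t = (m + ½) λ.
λ = 2 n t / (m + ½). The second-longest wavelength is m = 1: λ = 2 × 1.54 × 203 / 1.50 = 417 nm.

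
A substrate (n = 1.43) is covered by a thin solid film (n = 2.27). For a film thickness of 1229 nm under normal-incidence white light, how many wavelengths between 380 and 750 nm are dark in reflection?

Ray reflecting at the top interface goes from n = 1.0 toward n = 2.27: a half-wave phase shift.
Ray reflecting at the bottom interface goes from n = 2.27 toward n = 1.43: no phase shift.
Exactly one π shift → a net half-wave offset.
With one net inversion, destructive interference in reflection requires 2 n t = m λ.
λ = 2 n t / m = 5580 / m nm.
m=7: 797 nm (IR); m=8: 697 nm (visible); m=9: 620 nm (visible); m=10: 558 nm (visible); m=11: 507 nm (visible); m=12: 465 nm (visible); m=13: 429 nm (visible); m=14: 399 nm (visible); m=15: 372 nm (UV).

7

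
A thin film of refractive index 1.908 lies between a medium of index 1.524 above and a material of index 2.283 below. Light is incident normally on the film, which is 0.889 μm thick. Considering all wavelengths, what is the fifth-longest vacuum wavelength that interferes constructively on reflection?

678 nm

Top surface (1.524 → 1.908): reflection off a higher-index medium gives a half-wave phase shift.
Bottom surface (1.908 → 2.283): reflection off a higher-index medium gives a half-wave phase shift.
Zero or two π shifts → no net half-wave offset.
With no net inversion, constructive interference in reflection requires 2 n t = m λ.
λ = 2 n t / m. The fifth-longest wavelength is m = 5: λ = 2 × 1.908 × 889 / 5.00 = 678 nm.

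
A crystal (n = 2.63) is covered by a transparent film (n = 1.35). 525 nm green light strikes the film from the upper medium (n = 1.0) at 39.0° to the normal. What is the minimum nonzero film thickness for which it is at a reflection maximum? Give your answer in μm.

Top surface (1.0 → 1.35): reflection off a higher-index medium gives a half-wave phase shift.
Ray reflecting at the bottom interface goes from n = 1.35 toward n = 2.63: a half-wave phase shift.
The two reflections carry the same phase change, so no net offset.
So the condition for constructive reflection is 2 n t cos θ_r = m λ.
Snell's law: 1.0 sin 39.0° = 1.35 sin θ_r → sin θ_r = 0.466, cos θ_r = 0.885.
Minimum nonzero at m = 1: t = λ / (2 n cos θ_r) = 525 / (2 × 1.35 × 0.885) = 220 nm.

0.220 μm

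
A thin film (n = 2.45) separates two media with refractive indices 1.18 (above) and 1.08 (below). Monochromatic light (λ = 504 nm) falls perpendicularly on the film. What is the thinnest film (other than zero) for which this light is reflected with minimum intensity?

103 nm

Ray reflecting at the top interface goes from n = 1.18 toward n = 2.45: a half-wave phase shift.
Bottom surface (2.45 → 1.08): reflection off a lower-index medium gives no phase shift.
Net: one phase inversion between the two reflected rays.
So the condition for destructive reflection is 2 n t = m λ.
Minimum nonzero at m = 1: t = λ / (2 n) = 504 / (2 × 2.45) = 103 nm.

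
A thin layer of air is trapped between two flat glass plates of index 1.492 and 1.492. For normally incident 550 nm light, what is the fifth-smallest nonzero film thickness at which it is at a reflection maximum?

1238 nm

At the upper boundary (n = 1.492 to n = 1.0) the reflected ray undergoes no phase shift.
Bottom surface (1.0 → 1.492): reflection off a higher-index medium gives a half-wave phase shift.
The two reflections differ by half a wavelength.
For strong reflection here: 2 n t = (m + ½) λ.
The fifth-smallest nonzero thickness corresponds to m = 4: t = (m + ½) λ / (2 n) = 4.50 × 550 / (2 × 1.0) = 1238 nm.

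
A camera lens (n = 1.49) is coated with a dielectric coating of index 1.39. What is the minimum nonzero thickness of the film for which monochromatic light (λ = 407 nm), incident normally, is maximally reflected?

At the upper boundary (n = 1.0 to n = 1.39) the reflected ray undergoes a half-wave phase shift.
At the lower boundary (n = 1.39 to n = 1.49) the reflected ray undergoes a half-wave phase shift.
Zero or two π shifts → no net half-wave offset.
So the condition for constructive reflection is 2 n t = m λ.
Minimum nonzero at m = 1: t = λ / (2 n) = 407 / (2 × 1.39) = 146 nm.

146 nm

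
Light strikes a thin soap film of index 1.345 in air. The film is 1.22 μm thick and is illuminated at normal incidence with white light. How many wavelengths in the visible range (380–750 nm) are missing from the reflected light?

4

At the upper boundary (n = 1.0 to n = 1.345) the reflected ray undergoes a half-wave phase shift.
Ray reflecting at the bottom interface goes from n = 1.345 toward n = 1.0: no phase shift.
Exactly one π shift → a net half-wave offset.
So the condition for destructive reflection is 2 n t = m λ.
λ = 2 n t / m = 3282 / m nm.
m=4: 820 nm (IR); m=5: 656 nm (visible); m=6: 547 nm (visible); m=7: 469 nm (visible); m=8: 410 nm (visible); m=9: 365 nm (UV).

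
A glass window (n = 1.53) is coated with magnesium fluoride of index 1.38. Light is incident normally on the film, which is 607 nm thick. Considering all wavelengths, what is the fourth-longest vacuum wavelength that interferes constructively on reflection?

At the upper boundary (n = 1.0 to n = 1.38) the reflected ray undergoes a half-wave phase shift.
At the lower boundary (n = 1.38 to n = 1.53) the reflected ray undergoes a half-wave phase shift.
Zero or two π shifts → no net half-wave offset.
With no net inversion, constructive interference in reflection requires 2 n t = m λ.
λ = 2 n t / m. The fourth-longest wavelength is m = 4: λ = 2 × 1.38 × 607 / 4.00 = 419 nm.

419 nm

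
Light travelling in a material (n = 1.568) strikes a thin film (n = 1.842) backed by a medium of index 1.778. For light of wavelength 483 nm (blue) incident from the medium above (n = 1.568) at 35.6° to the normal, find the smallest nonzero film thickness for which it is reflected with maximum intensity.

Top surface (1.568 → 1.842): reflection off a higher-index medium gives a half-wave phase shift.
At the lower boundary (n = 1.842 to n = 1.778) the reflected ray undergoes no phase shift.
Exactly one π shift → a net half-wave offset.
For strong reflection here: 2 n t cos θ_r = (m + ½) λ.
Snell's law: 1.568 sin 35.6° = 1.842 sin θ_r → sin θ_r = 0.496, cos θ_r = 0.869.
Minimum at m = 0: t = λ / (4 n cos θ_r) = 483 / (4 × 1.842 × 0.869) = 75.5 nm.

75.5 nm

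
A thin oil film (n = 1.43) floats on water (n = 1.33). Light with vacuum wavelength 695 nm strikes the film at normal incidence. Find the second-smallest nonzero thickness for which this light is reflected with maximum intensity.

Ray reflecting at the top interface goes from n = 1.0 toward n = 1.43: a half-wave phase shift.
Bottom surface (1.43 → 1.33): reflection off a lower-index medium gives no phase shift.
Exactly one π shift → a net half-wave offset.
So the condition for constructive reflection is 2 n t = (m + ½) λ.
The second-smallest nonzero thickness corresponds to m = 1: t = (m + ½) λ / (2 n) = 1.50 × 695 / (2 × 1.43) = 365 nm.

365 nm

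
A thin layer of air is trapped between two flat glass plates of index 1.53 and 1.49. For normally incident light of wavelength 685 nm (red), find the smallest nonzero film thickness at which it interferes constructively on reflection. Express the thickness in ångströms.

1713 Å

At the upper boundary (n = 1.53 to n = 1.0) the reflected ray undergoes no phase shift.
Bottom surface (1.0 → 1.49): reflection off a higher-index medium gives a half-wave phase shift.
Net: one phase inversion between the two reflected rays.
So the condition for constructive reflection is 2 n t = (m + ½) λ.
Minimum at m = 0: t = λ / (4 n) = 685 / (4 × 1.0) = 171 nm.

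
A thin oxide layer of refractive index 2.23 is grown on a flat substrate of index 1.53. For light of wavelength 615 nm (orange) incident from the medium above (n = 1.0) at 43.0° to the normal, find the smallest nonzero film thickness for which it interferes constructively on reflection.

Top surface (1.0 → 2.23): reflection off a higher-index medium gives a half-wave phase shift.
Bottom surface (2.23 → 1.53): reflection off a lower-index medium gives no phase shift.
Net: one phase inversion between the two reflected rays.
For maximum reflection here: 2 n t cos θ_r = (m + ½) λ.
Snell's law: 1.0 sin 43.0° = 2.23 sin θ_r → sin θ_r = 0.306, cos θ_r = 0.952.
Minimum at m = 0: t = λ / (4 n cos θ_r) = 615 / (4 × 2.23 × 0.952) = 72.4 nm.

72.4 nm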